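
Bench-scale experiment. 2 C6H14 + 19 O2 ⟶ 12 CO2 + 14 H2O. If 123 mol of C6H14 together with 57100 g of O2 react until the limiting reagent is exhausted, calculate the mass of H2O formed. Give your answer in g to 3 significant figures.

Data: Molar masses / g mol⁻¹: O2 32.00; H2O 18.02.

n(C6H14) = 123.0 mol
n(O2) = 57100 / 32.00 = 1784 mol
n/ν → C6H14: 61.50, O2: 93.89; C6H14 is limiting.
n(H2O) = (14/2) × 123.0 = 861.0 mol
mass = 861.0 × 18.02 = 15520 g

15500 g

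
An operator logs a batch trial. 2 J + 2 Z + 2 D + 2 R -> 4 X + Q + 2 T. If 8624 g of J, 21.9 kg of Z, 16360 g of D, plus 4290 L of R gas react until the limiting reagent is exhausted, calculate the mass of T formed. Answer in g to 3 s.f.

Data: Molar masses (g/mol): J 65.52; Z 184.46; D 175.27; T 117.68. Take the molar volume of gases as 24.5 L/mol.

11000 g

n(J) = 8624 / 65.52 = 131.6 mol
n(Z) = 21.90×1000 / 184.46 = 118.7 mol
n(D) = 16360 / 175.27 = 93.34 mol
n(R) = 4290 / 24.5 = 175.1 mol
n/ν for J = 131.6/2 = 65.80
n/ν for Z = 118.7/2 = 59.35
n/ν for D = 93.34/2 = 46.67
n/ν for R = 175.1/2 = 87.55
Smallest n/ν is D → limiting reagent.
n(T) = (2/2) × 93.34 = 93.34 mol
mass = 93.34 × 117.68 = 10980 g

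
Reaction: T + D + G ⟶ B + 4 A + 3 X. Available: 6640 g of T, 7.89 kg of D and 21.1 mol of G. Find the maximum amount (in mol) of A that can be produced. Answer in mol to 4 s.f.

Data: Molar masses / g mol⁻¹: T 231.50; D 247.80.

84.40 mol

n(T) = 6640 / 231.50 = 28.68 mol
n(D) = 7.890×1000 / 247.80 = 31.84 mol
n(G) = 21.10 mol
n/ν → T: 28.68, D: 31.84, G: 21.10; G is limiting.
n(A) = (4/1) × 21.10 = 84.40 mol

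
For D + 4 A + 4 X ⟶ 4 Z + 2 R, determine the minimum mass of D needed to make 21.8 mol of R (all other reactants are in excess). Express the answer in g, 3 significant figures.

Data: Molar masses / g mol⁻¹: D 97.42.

1060 g

n(R) = 21.80 mol
n(D) = (1/2) × 21.80 = 10.90 mol
mass = 10.90 × 97.42 = 1062 g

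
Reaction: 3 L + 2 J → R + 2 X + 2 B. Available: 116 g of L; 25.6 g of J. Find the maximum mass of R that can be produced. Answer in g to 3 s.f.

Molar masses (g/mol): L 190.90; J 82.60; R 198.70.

30.8 g

n(L) = 116.0 / 190.90 = 0.6076 mol
n(J) = 25.60 / 82.60 = 0.3099 mol
n/ν → L: 0.2025, J: 0.1550; J is limiting.
n(R) = (1/2) × 0.3099 = 0.1550 mol
mass = 0.1550 × 198.70 = 30.80 g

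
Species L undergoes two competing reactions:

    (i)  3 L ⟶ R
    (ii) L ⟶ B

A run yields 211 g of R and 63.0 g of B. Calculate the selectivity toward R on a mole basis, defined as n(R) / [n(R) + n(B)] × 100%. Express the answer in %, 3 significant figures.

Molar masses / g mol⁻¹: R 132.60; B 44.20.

52.8 %

n(R) = 211 / 132.60 = 1.591 mol
n(B) = 63.0 / 44.20 = 1.425 mol
selectivity = 1.591/(1.591+1.425) × 100 = 52.75 %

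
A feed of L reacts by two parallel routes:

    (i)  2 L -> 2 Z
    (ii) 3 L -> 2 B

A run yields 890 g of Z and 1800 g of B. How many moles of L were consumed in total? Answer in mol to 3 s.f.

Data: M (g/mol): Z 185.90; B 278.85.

n(Z) = 890 / 185.90 = 4.788 mol
n(B) = 1800 / 278.85 = 6.455 mol
n(L) via (i) = (2/2)×4.788 = 4.788 mol
n(L) via (ii) = (3/2)×6.455 = 9.683 mol
total n(L) = 4.788 + 9.683 = 14.47 mol

14.5 mol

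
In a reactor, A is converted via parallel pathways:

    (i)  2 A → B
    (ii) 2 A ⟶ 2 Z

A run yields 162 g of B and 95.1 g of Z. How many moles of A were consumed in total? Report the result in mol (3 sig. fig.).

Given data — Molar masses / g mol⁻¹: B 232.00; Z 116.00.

2.22 mol

n(B) = 162 / 232.00 = 0.6983 mol
n(Z) = 95.1 / 116.00 = 0.8198 mol
n(A) via (i) = (2/1)×0.6983 = 1.397 mol
n(A) via (ii) = (2/2)×0.8198 = 0.8198 mol
total n(A) = 1.397 + 0.8198 = 2.217 mol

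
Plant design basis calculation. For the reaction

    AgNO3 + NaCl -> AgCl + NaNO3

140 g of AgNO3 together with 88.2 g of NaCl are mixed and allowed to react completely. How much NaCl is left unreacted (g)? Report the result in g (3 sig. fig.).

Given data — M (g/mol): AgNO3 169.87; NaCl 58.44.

n(AgNO3) = 140.0 / 169.87 = 0.8242 mol
n(NaCl) = 88.20 / 58.44 = 1.509 mol
n/ν for AgNO3 = 0.8242/1 = 0.8242
n/ν for NaCl = 1.509/1 = 1.509
Smallest n/ν is AgNO3 → limiting reagent.
NaCl consumed = (1/1) × 0.8242 = 0.8242 mol
NaCl remaining = 1.509 − 0.8242 = 0.6848 mol
mass = 0.6848 × 58.44 = 40.02 g

40.0 g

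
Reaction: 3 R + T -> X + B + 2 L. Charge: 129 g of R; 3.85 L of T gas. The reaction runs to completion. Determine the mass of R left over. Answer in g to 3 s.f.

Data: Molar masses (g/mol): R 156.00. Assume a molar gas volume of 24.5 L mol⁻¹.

55.5 g

n(R) = 129.0 / 156.00 = 0.8269 mol
n(T) = 3.850 / 24.5 = 0.1571 mol
n/ν for R = 0.8269/3 = 0.2756
n/ν for T = 0.1571/1 = 0.1571
Smallest n/ν is T → limiting reagent.
R consumed = (3/1) × 0.1571 = 0.4713 mol
R remaining = 0.8269 − 0.4713 = 0.3556 mol
mass = 0.3556 × 156.00 = 55.47 g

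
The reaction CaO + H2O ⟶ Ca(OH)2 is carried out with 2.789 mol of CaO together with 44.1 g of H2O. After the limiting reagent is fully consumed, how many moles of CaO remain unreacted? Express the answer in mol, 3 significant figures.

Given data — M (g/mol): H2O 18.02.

0.342 mol

n(CaO) = 2.789 mol
n(H2O) = 44.10 / 18.02 = 2.447 mol
n/ν → CaO: 2.789, H2O: 2.447; H2O is limiting.
CaO consumed = (1/1) × 2.447 = 2.447 mol
CaO remaining = 2.789 − 2.447 = 0.3420 mol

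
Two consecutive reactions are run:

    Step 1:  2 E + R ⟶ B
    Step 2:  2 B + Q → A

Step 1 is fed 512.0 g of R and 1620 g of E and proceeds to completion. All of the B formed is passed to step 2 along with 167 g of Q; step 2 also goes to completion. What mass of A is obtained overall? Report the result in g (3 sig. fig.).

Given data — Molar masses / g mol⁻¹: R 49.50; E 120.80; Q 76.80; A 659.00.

1430 g

Step 1:
n(R) = 512.0 / 49.50 = 10.34 mol
n(E) = 1620 / 120.80 = 13.41 mol
n/ν → R: 10.34, E: 6.705; E is limiting.
n(B) produced = (1/2) × 13.41 = 6.705 mol
Step 2:
n(B) available = 6.705 mol
n(Q) = 167.0 / 76.80 = 2.174 mol
n/ν → B: 3.353, Q: 2.174; Q is limiting.
n(A) = (1/1) × 2.174 = 2.174 mol
mass = 2.174 × 659.00 = 1433 g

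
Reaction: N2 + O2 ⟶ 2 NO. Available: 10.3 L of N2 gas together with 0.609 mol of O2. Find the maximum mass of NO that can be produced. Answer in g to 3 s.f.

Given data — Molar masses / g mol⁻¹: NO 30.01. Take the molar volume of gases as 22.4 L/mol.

n(N2) = 10.30 / 22.4 = 0.4598 mol
n(O2) = 0.6090 mol
n/ν for N2 = 0.4598/1 = 0.4598
n/ν for O2 = 0.6090/1 = 0.6090
Smallest n/ν is N2 → limiting reagent.
n(NO) = (2/1) × 0.4598 = 0.9196 mol
mass = 0.9196 × 30.01 = 27.60 g

27.6 g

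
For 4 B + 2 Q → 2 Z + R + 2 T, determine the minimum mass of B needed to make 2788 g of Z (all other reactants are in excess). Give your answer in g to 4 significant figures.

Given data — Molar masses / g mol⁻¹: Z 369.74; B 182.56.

n(Z) = 2788 / 369.74 = 7.540 mol
n(B) = (4/2) × 7.540 = 15.08 mol
mass = 15.08 × 182.56 = 2753 g

2753 g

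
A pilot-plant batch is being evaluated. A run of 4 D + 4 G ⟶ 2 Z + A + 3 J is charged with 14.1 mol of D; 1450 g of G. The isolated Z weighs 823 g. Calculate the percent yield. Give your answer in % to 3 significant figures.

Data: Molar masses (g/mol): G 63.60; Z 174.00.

n(D) = 14.10 mol
n(G) = 1450 / 63.60 = 22.80 mol
n/ν → D: 3.525, G: 5.700; D is limiting.
theoretical n(Z) = (2/4) × 14.10 = 7.050 mol → 1227 g
% yield = 823 / 1227 × 100 = 67.07 %

67.1 %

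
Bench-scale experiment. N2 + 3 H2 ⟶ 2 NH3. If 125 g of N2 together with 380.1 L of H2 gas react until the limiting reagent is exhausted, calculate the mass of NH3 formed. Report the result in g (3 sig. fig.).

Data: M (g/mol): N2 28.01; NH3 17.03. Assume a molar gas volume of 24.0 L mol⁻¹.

152 g

n(N2) = 125.0 / 28.01 = 4.463 mol
n(H2) = 380.1 / 24.0 = 15.84 mol
n/ν for N2 = 4.463/1 = 4.463
n/ν for H2 = 15.84/3 = 5.280
Smallest n/ν is N2 → limiting reagent.
n(NH3) = (2/1) × 4.463 = 8.926 mol
mass = 8.926 × 17.03 = 152.0 g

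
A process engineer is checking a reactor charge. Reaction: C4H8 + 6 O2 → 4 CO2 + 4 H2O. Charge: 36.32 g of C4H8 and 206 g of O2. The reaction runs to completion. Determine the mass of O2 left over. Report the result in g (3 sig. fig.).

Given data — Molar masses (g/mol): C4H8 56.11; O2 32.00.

n(C4H8) = 36.32 / 56.11 = 0.6473 mol
n(O2) = 206.0 / 32.00 = 6.438 mol
n/ν for C4H8 = 0.6473/1 = 0.6473
n/ν for O2 = 6.438/6 = 1.073
Smallest n/ν is C4H8 → limiting reagent.
O2 consumed = (6/1) × 0.6473 = 3.884 mol
O2 remaining = 6.438 − 3.884 = 2.554 mol
mass = 2.554 × 32.00 = 81.73 g

81.7 g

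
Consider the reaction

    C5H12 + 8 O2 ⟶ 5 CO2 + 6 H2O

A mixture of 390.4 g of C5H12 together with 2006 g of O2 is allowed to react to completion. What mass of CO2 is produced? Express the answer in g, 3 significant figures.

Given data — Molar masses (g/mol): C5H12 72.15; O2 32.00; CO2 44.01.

1190 g

n(C5H12) = 390.4 / 72.15 = 5.411 mol
n(O2) = 2006 / 32.00 = 62.69 mol
n/ν for C5H12 = 5.411/1 = 5.411
n/ν for O2 = 62.69/8 = 7.836
Smallest n/ν is C5H12 → limiting reagent.
n(CO2) = (5/1) × 5.411 = 27.06 mol
mass = 27.06 × 44.01 = 1191 g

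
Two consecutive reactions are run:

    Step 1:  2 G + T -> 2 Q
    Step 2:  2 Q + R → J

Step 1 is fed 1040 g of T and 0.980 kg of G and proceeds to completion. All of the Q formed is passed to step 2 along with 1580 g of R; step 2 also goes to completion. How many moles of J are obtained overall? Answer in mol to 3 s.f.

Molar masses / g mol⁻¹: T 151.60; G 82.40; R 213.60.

Step 1:
n(T) = 1040 / 151.60 = 6.860 mol
n(G) = 0.9800×1000 / 82.40 = 11.89 mol
n/ν → T: 6.860, G: 5.945; G is limiting.
n(Q) produced = (2/2) × 11.89 = 11.89 mol
Step 2:
n(Q) available = 11.89 mol
n(R) = 1580 / 213.60 = 7.397 mol
n/ν → Q: 5.945, R: 7.397; Q is limiting.
n(J) = (1/2) × 11.89 = 5.945 mol

5.95 mol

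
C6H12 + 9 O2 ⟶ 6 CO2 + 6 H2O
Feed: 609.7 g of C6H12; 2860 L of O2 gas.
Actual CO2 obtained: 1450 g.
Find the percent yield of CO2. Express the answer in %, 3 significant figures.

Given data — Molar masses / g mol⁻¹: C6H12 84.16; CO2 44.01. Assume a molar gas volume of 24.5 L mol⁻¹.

n(C6H12) = 609.7 / 84.16 = 7.245 mol
n(O2) = 2860 / 24.5 = 116.7 mol
n/ν for C6H12 = 7.245/1 = 7.245
n/ν for O2 = 116.7/9 = 12.97
Smallest n/ν is C6H12 → limiting reagent.
theoretical n(CO2) = (6/1) × 7.245 = 43.47 mol → 1913 g
% yield = 1450 / 1913 × 100 = 75.80 %

75.8 %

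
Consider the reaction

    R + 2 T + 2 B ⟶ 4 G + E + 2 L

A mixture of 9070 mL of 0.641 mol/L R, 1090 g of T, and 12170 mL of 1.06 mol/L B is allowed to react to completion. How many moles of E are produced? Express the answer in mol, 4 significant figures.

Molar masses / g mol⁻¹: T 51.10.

5.814 mol

n(R) = 0.641 × 9070/1000 = 5.814 mol
n(T) = 1090 / 51.10 = 21.33 mol
n(B) = 1.06 × 12170/1000 = 12.90 mol
n/ν for R = 5.814/1 = 5.814
n/ν for T = 21.33/2 = 10.67
n/ν for B = 12.90/2 = 6.450
Smallest n/ν is R → limiting reagent.
n(E) = (1/1) × 5.814 = 5.814 mol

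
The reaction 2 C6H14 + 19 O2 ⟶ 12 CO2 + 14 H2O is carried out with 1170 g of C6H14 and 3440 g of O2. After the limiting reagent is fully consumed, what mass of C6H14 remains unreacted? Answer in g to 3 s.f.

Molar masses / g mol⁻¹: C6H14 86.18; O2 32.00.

n(C6H14) = 1170 / 86.18 = 13.58 mol
n(O2) = 3440 / 32.00 = 107.5 mol
n/ν → C6H14: 6.790, O2: 5.658; O2 is limiting.
C6H14 consumed = (2/19) × 107.5 = 11.32 mol
C6H14 remaining = 13.58 − 11.32 = 2.260 mol
mass = 2.260 × 86.18 = 194.8 g

195 g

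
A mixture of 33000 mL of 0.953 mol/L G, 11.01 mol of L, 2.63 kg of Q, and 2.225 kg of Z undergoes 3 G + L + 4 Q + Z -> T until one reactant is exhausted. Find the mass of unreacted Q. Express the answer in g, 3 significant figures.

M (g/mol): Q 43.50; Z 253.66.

1100 g

n(G) = 0.953 × 33000/1000 = 31.45 mol
n(L) = 11.01 mol
n(Q) = 2.630×1000 / 43.50 = 60.46 mol
n(Z) = 2.225×1000 / 253.66 = 8.772 mol
n/ν for G = 31.45/3 = 10.48
n/ν for L = 11.01/1 = 11.01
n/ν for Q = 60.46/4 = 15.12
n/ν for Z = 8.772/1 = 8.772
Smallest n/ν is Z → limiting reagent.
Q consumed = (4/1) × 8.772 = 35.09 mol
Q remaining = 60.46 − 35.09 = 25.37 mol
mass = 25.37 × 43.50 = 1104 g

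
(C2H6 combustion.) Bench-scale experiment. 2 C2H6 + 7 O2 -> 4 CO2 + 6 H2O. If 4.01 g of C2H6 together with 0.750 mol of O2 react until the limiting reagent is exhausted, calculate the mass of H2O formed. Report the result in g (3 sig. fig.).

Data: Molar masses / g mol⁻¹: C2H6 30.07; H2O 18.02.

7.21 g

n(C2H6) = 4.010 / 30.07 = 0.1334 mol
n(O2) = 0.7500 mol
n/ν for C2H6 = 0.1334/2 = 0.06670
n/ν for O2 = 0.7500/7 = 0.1071
Smallest n/ν is C2H6 → limiting reagent.
n(H2O) = (6/2) × 0.1334 = 0.4002 mol
mass = 0.4002 × 18.02 = 7.212 g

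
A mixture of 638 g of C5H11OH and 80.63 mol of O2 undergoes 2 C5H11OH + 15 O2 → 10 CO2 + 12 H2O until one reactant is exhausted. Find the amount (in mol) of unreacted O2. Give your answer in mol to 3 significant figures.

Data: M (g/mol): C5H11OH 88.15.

n(C5H11OH) = 638.0 / 88.15 = 7.238 mol
n(O2) = 80.63 mol
n/ν for C5H11OH = 7.238/2 = 3.619
n/ν for O2 = 80.63/15 = 5.375
Smallest n/ν is C5H11OH → limiting reagent.
O2 consumed = (15/2) × 7.238 = 54.29 mol
O2 remaining = 80.63 − 54.29 = 26.34 mol

26.3 mol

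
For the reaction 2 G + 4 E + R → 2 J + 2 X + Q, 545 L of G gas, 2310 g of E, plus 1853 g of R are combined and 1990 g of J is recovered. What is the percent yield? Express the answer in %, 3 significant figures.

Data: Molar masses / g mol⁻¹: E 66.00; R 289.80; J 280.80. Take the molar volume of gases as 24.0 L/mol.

55.4 %

n(G) = 545.0 / 24.0 = 22.71 mol
n(E) = 2310 / 66.00 = 35.00 mol
n(R) = 1853 / 289.80 = 6.394 mol
n/ν for G = 22.71/2 = 11.36
n/ν for E = 35.00/4 = 8.750
n/ν for R = 6.394/1 = 6.394
Smallest n/ν is R → limiting reagent.
theoretical n(J) = (2/1) × 6.394 = 12.79 mol → 3591 g
% yield = 1990 / 3591 × 100 = 55.42 %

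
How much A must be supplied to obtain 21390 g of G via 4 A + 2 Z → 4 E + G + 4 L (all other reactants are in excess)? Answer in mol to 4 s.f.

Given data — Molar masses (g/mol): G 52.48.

1630 mol

n(G) = 21390 / 52.48 = 407.6 mol
n(A) = (4/1) × 407.6 = 1630 mol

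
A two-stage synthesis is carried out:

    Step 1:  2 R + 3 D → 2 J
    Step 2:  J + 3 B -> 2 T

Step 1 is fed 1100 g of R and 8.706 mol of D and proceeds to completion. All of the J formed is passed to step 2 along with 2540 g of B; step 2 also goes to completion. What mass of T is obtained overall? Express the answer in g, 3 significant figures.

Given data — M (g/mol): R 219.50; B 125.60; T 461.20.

Step 1:
n(R) = 1100 / 219.50 = 5.011 mol
n(D) = 8.706 mol
n/ν for R = 5.011/2 = 2.506
n/ν for D = 8.706/3 = 2.902
Smallest n/ν is R → limiting reagent.
n(J) produced = (2/2) × 5.011 = 5.011 mol
Step 2:
n(J) available = 5.011 mol
n(B) = 2540 / 125.60 = 20.22 mol
n/ν for J = 5.011/1 = 5.011
n/ν for B = 20.22/3 = 6.740
Smallest n/ν is J → limiting reagent.
n(T) = (2/1) × 5.011 = 10.02 mol
mass = 10.02 × 461.20 = 4621 g

4620 g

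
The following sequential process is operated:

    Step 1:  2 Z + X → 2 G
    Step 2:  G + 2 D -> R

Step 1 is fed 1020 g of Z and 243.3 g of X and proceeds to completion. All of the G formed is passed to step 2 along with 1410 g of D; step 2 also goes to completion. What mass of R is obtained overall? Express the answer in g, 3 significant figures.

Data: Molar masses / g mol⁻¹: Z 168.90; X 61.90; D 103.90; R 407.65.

2460 g

Step 1:
n(Z) = 1020 / 168.90 = 6.039 mol
n(X) = 243.3 / 61.90 = 3.931 mol
n/ν for Z = 6.039/2 = 3.020
n/ν for X = 3.931/1 = 3.931
Smallest n/ν is Z → limiting reagent.
n(G) produced = (2/2) × 6.039 = 6.039 mol
Step 2:
n(G) available = 6.039 mol
n(D) = 1410 / 103.90 = 13.57 mol
n/ν for G = 6.039/1 = 6.039
n/ν for D = 13.57/2 = 6.785
Smallest n/ν is G → limiting reagent.
n(R) = (1/1) × 6.039 = 6.039 mol
mass = 6.039 × 407.65 = 2462 g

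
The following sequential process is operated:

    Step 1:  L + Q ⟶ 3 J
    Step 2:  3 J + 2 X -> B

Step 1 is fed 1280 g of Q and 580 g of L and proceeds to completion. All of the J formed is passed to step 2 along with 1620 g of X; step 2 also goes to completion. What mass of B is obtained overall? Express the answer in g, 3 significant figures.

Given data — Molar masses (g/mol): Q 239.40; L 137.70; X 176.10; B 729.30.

Step 1:
n(Q) = 1280 / 239.40 = 5.347 mol
n(L) = 580.0 / 137.70 = 4.212 mol
n/ν for Q = 5.347/1 = 5.347
n/ν for L = 4.212/1 = 4.212
Smallest n/ν is L → limiting reagent.
n(J) produced = (3/1) × 4.212 = 12.64 mol
Step 2:
n(J) available = 12.64 mol
n(X) = 1620 / 176.10 = 9.199 mol
n/ν for J = 12.64/3 = 4.213
n/ν for X = 9.199/2 = 4.600
Smallest n/ν is J → limiting reagent.
n(B) = (1/3) × 12.64 = 4.213 mol
mass = 4.213 × 729.30 = 3073 g

3070 g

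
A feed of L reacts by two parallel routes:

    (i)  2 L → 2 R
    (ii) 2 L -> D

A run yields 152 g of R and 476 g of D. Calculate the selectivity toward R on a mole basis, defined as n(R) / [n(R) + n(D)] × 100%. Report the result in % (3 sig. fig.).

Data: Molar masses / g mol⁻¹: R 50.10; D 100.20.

39.0 %

n(R) = 152 / 50.10 = 3.034 mol
n(D) = 476 / 100.20 = 4.750 mol
selectivity = 3.034/(3.034+4.750) × 100 = 38.98 %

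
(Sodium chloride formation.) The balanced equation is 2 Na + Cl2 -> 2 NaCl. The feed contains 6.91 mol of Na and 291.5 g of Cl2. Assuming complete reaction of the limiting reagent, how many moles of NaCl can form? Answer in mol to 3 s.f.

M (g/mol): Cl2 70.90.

n(Na) = 6.910 mol
n(Cl2) = 291.5 / 70.90 = 4.111 mol
n/ν → Na: 3.455, Cl2: 4.111; Na is limiting.
n(NaCl) = (2/2) × 6.910 = 6.910 mol

6.91 mol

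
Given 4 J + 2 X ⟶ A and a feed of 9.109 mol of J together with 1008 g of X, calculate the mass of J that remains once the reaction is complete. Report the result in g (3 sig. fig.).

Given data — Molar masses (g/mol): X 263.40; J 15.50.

22.6 g

n(J) = 9.109 mol
n(X) = 1008 / 263.40 = 3.827 mol
n/ν for J = 9.109/4 = 2.277
n/ν for X = 3.827/2 = 1.914
Smallest n/ν is X → limiting reagent.
J consumed = (4/2) × 3.827 = 7.654 mol
J remaining = 9.109 − 7.654 = 1.455 mol
mass = 1.455 × 15.50 = 22.55 g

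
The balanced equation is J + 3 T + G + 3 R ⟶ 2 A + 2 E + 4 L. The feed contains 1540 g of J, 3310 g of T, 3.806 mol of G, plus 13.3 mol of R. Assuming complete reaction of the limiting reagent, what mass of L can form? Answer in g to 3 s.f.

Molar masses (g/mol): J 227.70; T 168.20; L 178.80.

n(J) = 1540 / 227.70 = 6.763 mol
n(T) = 3310 / 168.20 = 19.68 mol
n(G) = 3.806 mol
n(R) = 13.30 mol
n/ν for J = 6.763/1 = 6.763
n/ν for T = 19.68/3 = 6.560
n/ν for G = 3.806/1 = 3.806
n/ν for R = 13.30/3 = 4.433
Smallest n/ν is G → limiting reagent.
n(L) = (4/1) × 3.806 = 15.22 mol
mass = 15.22 × 178.80 = 2721 g

2720 g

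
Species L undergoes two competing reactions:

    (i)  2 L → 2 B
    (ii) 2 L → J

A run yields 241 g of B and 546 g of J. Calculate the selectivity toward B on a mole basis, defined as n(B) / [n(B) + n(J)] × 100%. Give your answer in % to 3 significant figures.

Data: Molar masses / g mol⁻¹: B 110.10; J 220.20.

46.9 %

n(B) = 241 / 110.10 = 2.189 mol
n(J) = 546 / 220.20 = 2.480 mol
selectivity = 2.189/(2.189+2.480) × 100 = 46.88 %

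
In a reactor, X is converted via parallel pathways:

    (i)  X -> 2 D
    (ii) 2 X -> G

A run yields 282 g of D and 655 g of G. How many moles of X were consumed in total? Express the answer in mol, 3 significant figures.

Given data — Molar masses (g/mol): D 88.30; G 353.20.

n(D) = 282 / 88.30 = 3.194 mol
n(G) = 655 / 353.20 = 1.854 mol
n(X) via (i) = (1/2)×3.194 = 1.597 mol
n(X) via (ii) = (2/1)×1.854 = 3.708 mol
total n(X) = 1.597 + 3.708 = 5.305 mol

5.31 mol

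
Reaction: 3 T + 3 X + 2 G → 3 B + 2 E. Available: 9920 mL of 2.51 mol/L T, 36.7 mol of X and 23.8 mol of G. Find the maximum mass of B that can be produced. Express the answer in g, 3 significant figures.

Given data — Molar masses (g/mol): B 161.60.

n(T) = 2.51 × 9920/1000 = 24.90 mol
n(X) = 36.70 mol
n(G) = 23.80 mol
n/ν → T: 8.300, X: 12.23, G: 11.90; T is limiting.
n(B) = (3/3) × 24.90 = 24.90 mol
mass = 24.90 × 161.60 = 4024 g

4020 g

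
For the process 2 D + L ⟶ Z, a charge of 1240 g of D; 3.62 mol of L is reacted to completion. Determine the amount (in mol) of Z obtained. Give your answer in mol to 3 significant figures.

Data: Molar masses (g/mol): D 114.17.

3.62 mol

n(D) = 1240 / 114.17 = 10.86 mol
n(L) = 3.620 mol
n/ν for D = 10.86/2 = 5.430
n/ν for L = 3.620/1 = 3.620
Smallest n/ν is L → limiting reagent.
n(Z) = (1/1) × 3.620 = 3.620 mol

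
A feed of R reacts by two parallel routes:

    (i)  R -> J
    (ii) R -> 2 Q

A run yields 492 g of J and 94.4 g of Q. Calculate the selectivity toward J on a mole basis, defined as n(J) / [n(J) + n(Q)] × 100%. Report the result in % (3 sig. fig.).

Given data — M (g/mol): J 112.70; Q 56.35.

n(J) = 492 / 112.70 = 4.366 mol
n(Q) = 94.4 / 56.35 = 1.675 mol
selectivity = 4.366/(4.366+1.675) × 100 = 72.27 %

72.3 %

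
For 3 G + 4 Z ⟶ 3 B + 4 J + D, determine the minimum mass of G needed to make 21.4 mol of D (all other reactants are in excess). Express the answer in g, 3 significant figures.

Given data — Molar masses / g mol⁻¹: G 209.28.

n(D) = 21.40 mol
n(G) = (3/1) × 21.40 = 64.20 mol
mass = 64.20 × 209.28 = 13440 g

13400 g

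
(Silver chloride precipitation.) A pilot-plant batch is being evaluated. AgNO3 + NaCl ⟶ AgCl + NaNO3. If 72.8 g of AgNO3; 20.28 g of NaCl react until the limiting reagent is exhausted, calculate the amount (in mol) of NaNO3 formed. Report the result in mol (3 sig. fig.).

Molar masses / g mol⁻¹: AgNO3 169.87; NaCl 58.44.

0.347 mol

n(AgNO3) = 72.80 / 169.87 = 0.4286 mol
n(NaCl) = 20.28 / 58.44 = 0.3470 mol
n/ν for AgNO3 = 0.4286/1 = 0.4286
n/ν for NaCl = 0.3470/1 = 0.3470
Smallest n/ν is NaCl → limiting reagent.
n(NaNO3) = (1/1) × 0.3470 = 0.3470 mol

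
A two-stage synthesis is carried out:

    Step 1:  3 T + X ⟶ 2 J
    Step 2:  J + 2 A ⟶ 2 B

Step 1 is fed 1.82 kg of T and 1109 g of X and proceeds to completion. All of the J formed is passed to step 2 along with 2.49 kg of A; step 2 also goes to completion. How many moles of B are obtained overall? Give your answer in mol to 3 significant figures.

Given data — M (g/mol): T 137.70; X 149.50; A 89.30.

Step 1:
n(T) = 1.820×1000 / 137.70 = 13.22 mol
n(X) = 1109 / 149.50 = 7.418 mol
n/ν for T = 13.22/3 = 4.407
n/ν for X = 7.418/1 = 7.418
Smallest n/ν is T → limiting reagent.
n(J) produced = (2/3) × 13.22 = 8.813 mol
Step 2:
n(J) available = 8.813 mol
n(A) = 2.490×1000 / 89.30 = 27.88 mol
n/ν for J = 8.813/1 = 8.813
n/ν for A = 27.88/2 = 13.94
Smallest n/ν is J → limiting reagent.
n(B) = (2/1) × 8.813 = 17.63 mol

17.6 mol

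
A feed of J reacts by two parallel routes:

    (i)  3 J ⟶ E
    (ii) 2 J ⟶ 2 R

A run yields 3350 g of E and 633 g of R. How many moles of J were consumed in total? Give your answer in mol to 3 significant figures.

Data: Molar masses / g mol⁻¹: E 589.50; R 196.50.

n(E) = 3350 / 589.50 = 5.683 mol
n(R) = 633 / 196.50 = 3.221 mol
n(J) via (i) = (3/1)×5.683 = 17.05 mol
n(J) via (ii) = (2/2)×3.221 = 3.221 mol
total n(J) = 17.05 + 3.221 = 20.27 mol

20.3 mol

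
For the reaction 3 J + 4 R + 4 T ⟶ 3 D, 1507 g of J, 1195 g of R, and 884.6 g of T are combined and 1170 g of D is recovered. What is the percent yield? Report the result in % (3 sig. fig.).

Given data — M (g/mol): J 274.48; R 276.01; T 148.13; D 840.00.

42.9 %

n(J) = 1507 / 274.48 = 5.490 mol
n(R) = 1195 / 276.01 = 4.330 mol
n(T) = 884.6 / 148.13 = 5.972 mol
n/ν for J = 5.490/3 = 1.830
n/ν for R = 4.330/4 = 1.083
n/ν for T = 5.972/4 = 1.493
Smallest n/ν is R → limiting reagent.
theoretical n(D) = (3/4) × 4.330 = 3.248 mol → 2728 g
% yield = 1170 / 2728 × 100 = 42.89 %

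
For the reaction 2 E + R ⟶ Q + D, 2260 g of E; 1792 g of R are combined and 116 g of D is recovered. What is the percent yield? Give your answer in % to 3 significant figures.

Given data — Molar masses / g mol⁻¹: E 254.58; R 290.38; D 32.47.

n(E) = 2260 / 254.58 = 8.877 mol
n(R) = 1792 / 290.38 = 6.171 mol
n/ν for E = 8.877/2 = 4.439
n/ν for R = 6.171/1 = 6.171
Smallest n/ν is E → limiting reagent.
theoretical n(D) = (1/2) × 8.877 = 4.439 mol → 144.1 g
% yield = 116 / 144.1 × 100 = 80.50 %

80.5 %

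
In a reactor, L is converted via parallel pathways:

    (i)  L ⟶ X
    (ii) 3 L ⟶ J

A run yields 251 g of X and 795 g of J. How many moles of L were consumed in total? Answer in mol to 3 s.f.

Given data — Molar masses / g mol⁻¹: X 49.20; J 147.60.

21.3 mol

n(X) = 251 / 49.20 = 5.102 mol
n(J) = 795 / 147.60 = 5.386 mol
n(L) via (i) = (1/1)×5.102 = 5.102 mol
n(L) via (ii) = (3/1)×5.386 = 16.16 mol
total n(L) = 5.102 + 16.16 = 21.26 mol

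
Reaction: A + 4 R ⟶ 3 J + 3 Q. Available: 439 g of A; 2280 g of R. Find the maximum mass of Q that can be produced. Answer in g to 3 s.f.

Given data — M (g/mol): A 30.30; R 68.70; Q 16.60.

413 g

n(A) = 439.0 / 30.30 = 14.49 mol
n(R) = 2280 / 68.70 = 33.19 mol
n/ν for A = 14.49/1 = 14.49
n/ν for R = 33.19/4 = 8.298
Smallest n/ν is R → limiting reagent.
n(Q) = (3/4) × 33.19 = 24.89 mol
mass = 24.89 × 16.60 = 413.2 g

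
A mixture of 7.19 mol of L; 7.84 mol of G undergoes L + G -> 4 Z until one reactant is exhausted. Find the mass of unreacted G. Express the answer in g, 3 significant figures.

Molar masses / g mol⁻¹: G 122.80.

79.8 g

n(L) = 7.190 mol
n(G) = 7.840 mol
n/ν → L: 7.190, G: 7.840; L is limiting.
G consumed = (1/1) × 7.190 = 7.190 mol
G remaining = 7.840 − 7.190 = 0.6500 mol
mass = 0.6500 × 122.80 = 79.82 g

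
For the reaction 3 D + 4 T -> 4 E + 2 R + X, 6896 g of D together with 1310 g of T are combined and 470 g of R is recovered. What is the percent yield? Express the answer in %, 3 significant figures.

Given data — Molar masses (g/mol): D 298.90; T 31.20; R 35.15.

86.9 %

n(D) = 6896 / 298.90 = 23.07 mol
n(T) = 1310 / 31.20 = 41.99 mol
n/ν for D = 23.07/3 = 7.690
n/ν for T = 41.99/4 = 10.50
Smallest n/ν is D → limiting reagent.
theoretical n(R) = (2/3) × 23.07 = 15.38 mol → 540.6 g
% yield = 470 / 540.6 × 100 = 86.94 %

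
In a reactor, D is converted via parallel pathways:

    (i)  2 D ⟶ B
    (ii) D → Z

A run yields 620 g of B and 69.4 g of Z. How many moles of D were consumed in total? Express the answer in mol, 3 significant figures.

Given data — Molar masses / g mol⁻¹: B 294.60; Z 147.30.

n(B) = 620 / 294.60 = 2.105 mol
n(Z) = 69.4 / 147.30 = 0.4711 mol
n(D) via (i) = (2/1)×2.105 = 4.210 mol
n(D) via (ii) = (1/1)×0.4711 = 0.4711 mol
total n(D) = 4.210 + 0.4711 = 4.681 mol

4.68 mol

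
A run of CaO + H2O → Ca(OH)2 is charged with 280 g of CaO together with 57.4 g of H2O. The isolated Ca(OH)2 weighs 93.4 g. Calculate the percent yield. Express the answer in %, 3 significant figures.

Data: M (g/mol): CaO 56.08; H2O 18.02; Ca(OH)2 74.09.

39.6 %

n(CaO) = 280.0 / 56.08 = 4.993 mol
n(H2O) = 57.40 / 18.02 = 3.185 mol
n/ν for CaO = 4.993/1 = 4.993
n/ν for H2O = 3.185/1 = 3.185
Smallest n/ν is H2O → limiting reagent.
theoretical n(Ca(OH)2) = (1/1) × 3.185 = 3.185 mol → 236.0 g
% yield = 93.4 / 236.0 × 100 = 39.58 %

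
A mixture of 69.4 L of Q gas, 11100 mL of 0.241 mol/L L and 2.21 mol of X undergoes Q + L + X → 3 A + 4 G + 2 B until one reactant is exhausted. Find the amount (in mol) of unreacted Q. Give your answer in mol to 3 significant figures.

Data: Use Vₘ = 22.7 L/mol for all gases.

n(Q) = 69.40 / 22.7 = 3.057 mol
n(L) = 0.241 × 11100/1000 = 2.675 mol
n(X) = 2.210 mol
n/ν for Q = 3.057/1 = 3.057
n/ν for L = 2.675/1 = 2.675
n/ν for X = 2.210/1 = 2.210
Smallest n/ν is X → limiting reagent.
Q consumed = (1/1) × 2.210 = 2.210 mol
Q remaining = 3.057 − 2.210 = 0.8470 mol

0.847 mol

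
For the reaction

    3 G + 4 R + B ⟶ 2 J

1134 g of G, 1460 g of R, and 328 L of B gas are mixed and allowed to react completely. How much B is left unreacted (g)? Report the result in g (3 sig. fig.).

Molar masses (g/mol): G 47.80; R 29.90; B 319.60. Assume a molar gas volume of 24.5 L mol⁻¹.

1750 g

n(G) = 1134 / 47.80 = 23.72 mol
n(R) = 1460 / 29.90 = 48.83 mol
n(B) = 328.0 / 24.5 = 13.39 mol
n/ν → G: 7.907, R: 12.21, B: 13.39; G is limiting.
B consumed = (1/3) × 23.72 = 7.907 mol
B remaining = 13.39 − 7.907 = 5.483 mol
mass = 5.483 × 319.60 = 1752 g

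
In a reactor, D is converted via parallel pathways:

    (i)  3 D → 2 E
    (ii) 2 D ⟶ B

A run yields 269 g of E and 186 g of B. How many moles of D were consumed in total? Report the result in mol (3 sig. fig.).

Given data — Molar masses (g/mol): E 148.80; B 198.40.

4.59 mol

n(E) = 269 / 148.80 = 1.808 mol
n(B) = 186 / 198.40 = 0.9375 mol
n(D) via (i) = (3/2)×1.808 = 2.712 mol
n(D) via (ii) = (2/1)×0.9375 = 1.875 mol
total n(D) = 2.712 + 1.875 = 4.587 mol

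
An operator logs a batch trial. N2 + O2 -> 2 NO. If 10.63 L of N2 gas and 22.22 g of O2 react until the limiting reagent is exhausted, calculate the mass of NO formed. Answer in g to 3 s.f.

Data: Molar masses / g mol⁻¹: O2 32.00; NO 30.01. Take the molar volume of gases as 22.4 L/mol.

n(N2) = 10.63 / 22.4 = 0.4746 mol
n(O2) = 22.22 / 32.00 = 0.6944 mol
n/ν → N2: 0.4746, O2: 0.6944; N2 is limiting.
n(NO) = (2/1) × 0.4746 = 0.9492 mol
mass = 0.9492 × 30.01 = 28.49 g

28.5 g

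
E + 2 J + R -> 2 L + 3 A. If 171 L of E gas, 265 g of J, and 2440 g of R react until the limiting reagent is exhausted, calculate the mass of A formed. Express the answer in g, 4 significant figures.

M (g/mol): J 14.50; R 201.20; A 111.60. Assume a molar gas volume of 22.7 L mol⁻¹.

2522 g

n(E) = 171.0 / 22.7 = 7.533 mol
n(J) = 265.0 / 14.50 = 18.28 mol
n(R) = 2440 / 201.20 = 12.13 mol
n/ν for E = 7.533/1 = 7.533
n/ν for J = 18.28/2 = 9.140
n/ν for R = 12.13/1 = 12.13
Smallest n/ν is E → limiting reagent.
n(A) = (3/1) × 7.533 = 22.60 mol
mass = 22.60 × 111.60 = 2522 g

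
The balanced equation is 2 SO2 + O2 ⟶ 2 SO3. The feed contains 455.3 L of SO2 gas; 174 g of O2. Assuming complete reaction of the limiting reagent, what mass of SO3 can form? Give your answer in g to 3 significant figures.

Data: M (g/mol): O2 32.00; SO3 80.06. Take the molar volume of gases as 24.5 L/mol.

n(SO2) = 455.3 / 24.5 = 18.58 mol
n(O2) = 174.0 / 32.00 = 5.438 mol
n/ν for SO2 = 18.58/2 = 9.290
n/ν for O2 = 5.438/1 = 5.438
Smallest n/ν is O2 → limiting reagent.
n(SO3) = (2/1) × 5.438 = 10.88 mol
mass = 10.88 × 80.06 = 871.1 g

871 g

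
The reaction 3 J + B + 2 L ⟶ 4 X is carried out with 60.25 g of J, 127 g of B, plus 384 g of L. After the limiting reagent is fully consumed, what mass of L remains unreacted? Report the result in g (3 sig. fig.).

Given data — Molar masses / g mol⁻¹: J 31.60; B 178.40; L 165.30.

n(J) = 60.25 / 31.60 = 1.907 mol
n(B) = 127.0 / 178.40 = 0.7119 mol
n(L) = 384.0 / 165.30 = 2.323 mol
n/ν → J: 0.6357, B: 0.7119, L: 1.162; J is limiting.
L consumed = (2/3) × 1.907 = 1.271 mol
L remaining = 2.323 − 1.271 = 1.052 mol
mass = 1.052 × 165.30 = 173.9 g

174 g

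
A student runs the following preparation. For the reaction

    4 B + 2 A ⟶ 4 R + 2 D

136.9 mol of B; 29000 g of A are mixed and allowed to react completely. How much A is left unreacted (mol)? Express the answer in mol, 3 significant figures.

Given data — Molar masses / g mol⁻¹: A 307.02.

n(B) = 136.9 mol
n(A) = 29000 / 307.02 = 94.46 mol
n/ν for B = 136.9/4 = 34.23
n/ν for A = 94.46/2 = 47.23
Smallest n/ν is B → limiting reagent.
A consumed = (2/4) × 136.9 = 68.45 mol
A remaining = 94.46 − 68.45 = 26.01 mol

26.0 mol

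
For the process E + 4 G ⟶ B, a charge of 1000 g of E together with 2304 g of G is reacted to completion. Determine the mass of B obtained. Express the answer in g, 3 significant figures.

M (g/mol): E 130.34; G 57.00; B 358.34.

2750 g

n(E) = 1000 / 130.34 = 7.672 mol
n(G) = 2304 / 57.00 = 40.42 mol
n/ν for E = 7.672/1 = 7.672
n/ν for G = 40.42/4 = 10.11
Smallest n/ν is E → limiting reagent.
n(B) = (1/1) × 7.672 = 7.672 mol
mass = 7.672 × 358.34 = 2749 g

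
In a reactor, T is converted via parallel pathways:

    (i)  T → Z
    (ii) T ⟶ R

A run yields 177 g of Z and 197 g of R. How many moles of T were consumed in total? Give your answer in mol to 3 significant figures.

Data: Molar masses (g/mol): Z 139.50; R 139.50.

n(Z) = 177 / 139.50 = 1.269 mol
n(R) = 197 / 139.50 = 1.412 mol
n(T) via (i) = (1/1)×1.269 = 1.269 mol
n(T) via (ii) = (1/1)×1.412 = 1.412 mol
total n(T) = 1.269 + 1.412 = 2.681 mol

2.68 mol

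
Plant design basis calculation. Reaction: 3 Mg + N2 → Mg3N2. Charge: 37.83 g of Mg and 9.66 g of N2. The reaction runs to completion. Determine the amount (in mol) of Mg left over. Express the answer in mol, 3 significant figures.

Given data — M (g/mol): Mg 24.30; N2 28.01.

n(Mg) = 37.83 / 24.30 = 1.557 mol
n(N2) = 9.660 / 28.01 = 0.3449 mol
n/ν for Mg = 1.557/3 = 0.5190
n/ν for N2 = 0.3449/1 = 0.3449
Smallest n/ν is N2 → limiting reagent.
Mg consumed = (3/1) × 0.3449 = 1.035 mol
Mg remaining = 1.557 − 1.035 = 0.5220 mol

0.522 mol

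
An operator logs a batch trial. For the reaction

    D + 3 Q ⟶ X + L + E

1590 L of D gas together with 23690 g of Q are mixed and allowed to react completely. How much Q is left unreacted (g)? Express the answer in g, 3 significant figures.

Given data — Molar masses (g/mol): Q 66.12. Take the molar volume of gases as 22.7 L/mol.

n(D) = 1590 / 22.7 = 70.04 mol
n(Q) = 23690 / 66.12 = 358.3 mol
n/ν → D: 70.04, Q: 119.4; D is limiting.
Q consumed = (3/1) × 70.04 = 210.1 mol
Q remaining = 358.3 − 210.1 = 148.2 mol
mass = 148.2 × 66.12 = 9799 g

9800 g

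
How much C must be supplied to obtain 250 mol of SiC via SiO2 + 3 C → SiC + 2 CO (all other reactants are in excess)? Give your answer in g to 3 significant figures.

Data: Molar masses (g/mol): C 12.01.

n(SiC) = 250.0 mol
n(C) = (3/1) × 250.0 = 750.0 mol
mass = 750.0 × 12.01 = 9008 g

9010 g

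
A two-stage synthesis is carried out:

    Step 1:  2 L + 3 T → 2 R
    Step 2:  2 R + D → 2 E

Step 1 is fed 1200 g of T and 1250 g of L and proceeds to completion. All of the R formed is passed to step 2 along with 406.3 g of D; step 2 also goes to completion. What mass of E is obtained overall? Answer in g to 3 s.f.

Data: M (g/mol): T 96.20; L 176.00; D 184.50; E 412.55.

Step 1:
n(T) = 1200 / 96.20 = 12.47 mol
n(L) = 1250 / 176.00 = 7.102 mol
n/ν for T = 12.47/3 = 4.157
n/ν for L = 7.102/2 = 3.551
Smallest n/ν is L → limiting reagent.
n(R) produced = (2/2) × 7.102 = 7.102 mol
Step 2:
n(R) available = 7.102 mol
n(D) = 406.3 / 184.50 = 2.202 mol
n/ν for R = 7.102/2 = 3.551
n/ν for D = 2.202/1 = 2.202
Smallest n/ν is D → limiting reagent.
n(E) = (2/1) × 2.202 = 4.404 mol
mass = 4.404 × 412.55 = 1817 g

1820 g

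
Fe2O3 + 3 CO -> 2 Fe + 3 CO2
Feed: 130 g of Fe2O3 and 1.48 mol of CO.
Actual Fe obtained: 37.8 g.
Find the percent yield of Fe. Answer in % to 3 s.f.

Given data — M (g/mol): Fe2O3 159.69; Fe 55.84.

68.6 %

n(Fe2O3) = 130.0 / 159.69 = 0.8141 mol
n(CO) = 1.480 mol
n/ν for Fe2O3 = 0.8141/1 = 0.8141
n/ν for CO = 1.480/3 = 0.4933
Smallest n/ν is CO → limiting reagent.
theoretical n(Fe) = (2/3) × 1.480 = 0.9867 mol → 55.10 g
% yield = 37.8 / 55.10 × 100 = 68.60 %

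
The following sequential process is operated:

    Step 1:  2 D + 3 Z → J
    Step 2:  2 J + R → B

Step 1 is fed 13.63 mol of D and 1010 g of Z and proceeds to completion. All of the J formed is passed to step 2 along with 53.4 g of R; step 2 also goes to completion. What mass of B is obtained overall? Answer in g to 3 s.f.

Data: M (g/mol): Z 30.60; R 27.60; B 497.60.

Step 1:
n(D) = 13.63 mol
n(Z) = 1010 / 30.60 = 33.01 mol
n/ν → D: 6.815, Z: 11.00; D is limiting.
n(J) produced = (1/2) × 13.63 = 6.815 mol
Step 2:
n(J) available = 6.815 mol
n(R) = 53.40 / 27.60 = 1.935 mol
n/ν → J: 3.408, R: 1.935; R is limiting.
n(B) = (1/1) × 1.935 = 1.935 mol
mass = 1.935 × 497.60 = 962.9 g

963 g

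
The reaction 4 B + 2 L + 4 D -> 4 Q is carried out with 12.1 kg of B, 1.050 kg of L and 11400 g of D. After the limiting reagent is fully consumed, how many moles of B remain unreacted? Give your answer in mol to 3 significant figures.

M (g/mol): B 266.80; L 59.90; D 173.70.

n(B) = 12.10×1000 / 266.80 = 45.35 mol
n(L) = 1.050×1000 / 59.90 = 17.53 mol
n(D) = 11400 / 173.70 = 65.63 mol
n/ν for B = 45.35/4 = 11.34
n/ν for L = 17.53/2 = 8.765
n/ν for D = 65.63/4 = 16.41
Smallest n/ν is L → limiting reagent.
B consumed = (4/2) × 17.53 = 35.06 mol
B remaining = 45.35 − 35.06 = 10.29 mol

10.3 mol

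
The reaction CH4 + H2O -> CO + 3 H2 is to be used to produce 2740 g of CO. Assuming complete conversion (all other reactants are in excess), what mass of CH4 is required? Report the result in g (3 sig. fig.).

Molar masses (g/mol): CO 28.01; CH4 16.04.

1570 g

n(CO) = 2740 / 28.01 = 97.82 mol
n(CH4) = (1/1) × 97.82 = 97.82 mol
mass = 97.82 × 16.04 = 1569 g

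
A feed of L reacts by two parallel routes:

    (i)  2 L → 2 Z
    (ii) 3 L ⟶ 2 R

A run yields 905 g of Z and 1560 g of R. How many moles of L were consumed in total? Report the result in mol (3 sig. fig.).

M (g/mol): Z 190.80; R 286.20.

n(Z) = 905 / 190.80 = 4.743 mol
n(R) = 1560 / 286.20 = 5.451 mol
n(L) via (i) = (2/2)×4.743 = 4.743 mol
n(L) via (ii) = (3/2)×5.451 = 8.177 mol
total n(L) = 4.743 + 8.177 = 12.92 mol

12.9 mol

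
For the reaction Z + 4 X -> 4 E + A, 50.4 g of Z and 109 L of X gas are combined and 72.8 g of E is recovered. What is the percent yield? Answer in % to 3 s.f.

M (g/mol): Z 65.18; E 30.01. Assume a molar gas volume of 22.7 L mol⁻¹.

n(Z) = 50.40 / 65.18 = 0.7732 mol
n(X) = 109.0 / 22.7 = 4.802 mol
n/ν → Z: 0.7732, X: 1.201; Z is limiting.
theoretical n(E) = (4/1) × 0.7732 = 3.093 mol → 92.82 g
% yield = 72.8 / 92.82 × 100 = 78.43 %

78.4 %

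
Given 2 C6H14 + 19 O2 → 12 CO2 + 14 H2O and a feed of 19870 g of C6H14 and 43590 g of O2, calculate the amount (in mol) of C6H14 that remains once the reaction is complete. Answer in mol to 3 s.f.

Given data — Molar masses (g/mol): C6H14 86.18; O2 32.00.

87.2 mol

n(C6H14) = 19870 / 86.18 = 230.6 mol
n(O2) = 43590 / 32.00 = 1362 mol
n/ν → C6H14: 115.3, O2: 71.68; O2 is limiting.
C6H14 consumed = (2/19) × 1362 = 143.4 mol
C6H14 remaining = 230.6 − 143.4 = 87.20 mol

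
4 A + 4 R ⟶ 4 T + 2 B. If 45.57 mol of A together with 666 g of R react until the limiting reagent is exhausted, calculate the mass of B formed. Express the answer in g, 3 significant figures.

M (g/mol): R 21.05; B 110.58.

n(A) = 45.57 mol
n(R) = 666.0 / 21.05 = 31.64 mol
n/ν → A: 11.39, R: 7.910; R is limiting.
n(B) = (2/4) × 31.64 = 15.82 mol
mass = 15.82 × 110.58 = 1749 g

1750 g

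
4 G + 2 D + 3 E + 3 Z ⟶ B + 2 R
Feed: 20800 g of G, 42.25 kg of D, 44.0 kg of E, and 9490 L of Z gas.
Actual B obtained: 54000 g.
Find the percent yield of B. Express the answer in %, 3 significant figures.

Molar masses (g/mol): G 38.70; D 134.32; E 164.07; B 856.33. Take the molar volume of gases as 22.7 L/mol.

70.5 %

n(G) = 20800 / 38.70 = 537.5 mol
n(D) = 42.25×1000 / 134.32 = 314.5 mol
n(E) = 44.00×1000 / 164.07 = 268.2 mol
n(Z) = 9490 / 22.7 = 418.1 mol
n/ν → G: 134.4, D: 157.3, E: 89.40, Z: 139.4; E is limiting.
theoretical n(B) = (1/3) × 268.2 = 89.40 mol → 76560 g
% yield = 54000 / 76560 × 100 = 70.53 %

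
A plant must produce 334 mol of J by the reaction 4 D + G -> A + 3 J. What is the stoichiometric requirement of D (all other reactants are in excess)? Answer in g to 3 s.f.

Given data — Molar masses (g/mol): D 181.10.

80600 g

n(J) = 334.0 mol
n(D) = (4/3) × 334.0 = 445.3 mol
mass = 445.3 × 181.10 = 80640 g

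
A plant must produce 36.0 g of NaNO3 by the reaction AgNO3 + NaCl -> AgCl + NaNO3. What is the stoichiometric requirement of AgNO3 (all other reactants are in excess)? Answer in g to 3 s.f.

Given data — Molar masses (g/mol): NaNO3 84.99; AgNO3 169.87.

72.0 g

n(NaNO3) = 36.0 / 84.99 = 0.4236 mol
n(AgNO3) = (1/1) × 0.4236 = 0.4236 mol
mass = 0.4236 × 169.87 = 71.96 g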